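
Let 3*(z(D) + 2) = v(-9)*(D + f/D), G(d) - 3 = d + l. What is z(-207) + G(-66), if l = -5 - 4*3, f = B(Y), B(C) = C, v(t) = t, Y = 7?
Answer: 37198/69 ≈ 539.10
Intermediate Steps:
f = 7
l = -17 (l = -5 - 12 = -17)
G(d) = -14 + d (G(d) = 3 + (d - 17) = 3 + (-17 + d) = -14 + d)
z(D) = -2 - 21/D - 3*D (z(D) = -2 + (-9*(D + 7/D))/3 = -2 + (-63/D - 9*D)/3 = -2 + (-21/D - 3*D) = -2 - 21/D - 3*D)
z(-207) + G(-66) = (-2 - 21/(-207) - 3*(-207)) + (-14 - 66) = (-2 - 21*(-1/207) + 621) - 80 = (-2 + 7/69 + 621) - 80 = 42718/69 - 80 = 37198/69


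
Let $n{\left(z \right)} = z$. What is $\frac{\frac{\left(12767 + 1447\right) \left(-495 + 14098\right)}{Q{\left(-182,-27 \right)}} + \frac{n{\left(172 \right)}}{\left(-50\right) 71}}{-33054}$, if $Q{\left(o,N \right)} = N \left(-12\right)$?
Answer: $- \frac{8171467183}{452603700} \approx -18.054$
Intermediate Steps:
$Q{\left(o,N \right)} = - 12 N$
$\frac{\frac{\left(12767 + 1447\right) \left(-495 + 14098\right)}{Q{\left(-182,-27 \right)}} + \frac{n{\left(172 \right)}}{\left(-50\right) 71}}{-33054} = \frac{\frac{\left(12767 + 1447\right) \left(-495 + 14098\right)}{\left(-12\right) \left(-27\right)} + \frac{172}{\left(-50\right) 71}}{-33054} = \left(\frac{14214 \cdot 13603}{324} + \frac{172}{-3550}\right) \left(- \frac{1}{33054}\right) = \left(193353042 \cdot \frac{1}{324} + 172 \left(- \frac{1}{3550}\right)\right) \left(- \frac{1}{33054}\right) = \left(\frac{32225507}{54} - \frac{86}{1775}\right) \left(- \frac{1}{33054}\right) = \frac{57200270281}{95850} \left(- \frac{1}{33054}\right) = - \frac{8171467183}{452603700}$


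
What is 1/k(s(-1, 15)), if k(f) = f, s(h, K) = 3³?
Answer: 1/27 ≈ 0.037037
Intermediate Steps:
s(h, K) = 27
1/k(s(-1, 15)) = 1/27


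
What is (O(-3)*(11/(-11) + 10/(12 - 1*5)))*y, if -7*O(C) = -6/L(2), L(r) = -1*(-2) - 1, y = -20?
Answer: -360/49 ≈ -7.3469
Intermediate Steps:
L(r) = 1 (L(r) = 2 - 1 = 1)
O(C) = 6/7 (O(C) = -(-6)/(7*1) = -(-6)/7 = -⅐*(-6) = 6/7)
(O(-3)*(11/(-11) + 10/(12 - 1*5)))*y = (6*(11/(-11) + 10/(12 - 1*5))/7)*(-20) = (6*(11*(-1/11) + 10/(12 - 5))/7)*(-20) = (6*(-1 + 10/7)/7)*(-20) = ((6/7)*(3/7))*(-20) = (18/49)*(-20) = -360/49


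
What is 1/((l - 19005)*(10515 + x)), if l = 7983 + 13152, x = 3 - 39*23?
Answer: 1/20492730 ≈ 4.8798e-8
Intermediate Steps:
x = -894 (x = 3 - 897 = -894)
l = 21135
1/((l - 19005)*(10515 + x)) = 1/((21135 - 19005)*(10515 - 894)) = 1/(2130*9621) = 1/20492730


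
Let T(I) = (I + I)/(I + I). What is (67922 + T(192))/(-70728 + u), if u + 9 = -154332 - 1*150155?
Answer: -67923/375224 ≈ -0.18102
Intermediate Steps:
T(I) = 1 (T(I) = (2*I)/((2*I)) = (2*I)*(1/(2*I)) = 1)
u = -304496 (u = -9 + (-154332 - 1*150155) = -9 + (-154332 - 150155) = -9 - 304487 = -304496)
(67922 + T(192))/(-70728 + u) = (67922 + 1)/(-70728 - 304496) = 67923/(-375224) = 67923*(-1/375224) = -67923/375224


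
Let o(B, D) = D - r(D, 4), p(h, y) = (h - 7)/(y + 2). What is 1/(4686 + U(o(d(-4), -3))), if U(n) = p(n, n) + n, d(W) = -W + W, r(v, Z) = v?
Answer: 2/9365 ≈ 0.00021356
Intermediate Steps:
p(h, y) = (-7 + h)/(2 + y)
d(W) = 0
o(B, D) = 0 (o(B, D) = D - D = 0)
U(n) = n + (-7 + n)/(2 + n) (U(n) = (-7 + n)/(2 + n) + n = n + (-7 + n)/(2 + n))
1/(4686 + U(o(d(-4), -3))) = 1/(4686 + (-7 + 0 + 0*(2 + 0))/(2 + 0)) = 1/(4686 + (-7 + 0 + 0*2)/2) = 1/(4686 + (-7 + 0 + 0)/2) = 1/(4686 + (½)*(-7)) = 1/(4686 - 7/2) = 1/(9365/2) = 2/9365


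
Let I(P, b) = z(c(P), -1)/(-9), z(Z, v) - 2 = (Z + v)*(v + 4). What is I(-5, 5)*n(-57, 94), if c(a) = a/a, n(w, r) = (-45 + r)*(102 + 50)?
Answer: -14896/9 ≈ -1655.1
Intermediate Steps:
n(w, r) = -6840 + 152*r (n(w, r) = (-45 + r)*152 = -6840 + 152*r)
c(a) = 1
z(Z, v) = 2 + (4 + v)*(Z + v) (z(Z, v) = 2 + (Z + v)*(v + 4) = 2 + (Z + v)*(4 + v) = 2 + (4 + v)*(Z + v))
I(P, b) = -2/9 (I(P, b) = (2 + (-1)² + 4*1 + 4*(-1) + 1*(-1))/(-9) = (2 + 1 + 4 - 4 - 1)*(-⅑) = 2*(-⅑) = -2/9)
I(-5, 5)*n(-57, 94) = -2*(-6840 + 152*94)/9 = -2*(-6840 + 14288)/9 = -2/9*7448 = -14896/9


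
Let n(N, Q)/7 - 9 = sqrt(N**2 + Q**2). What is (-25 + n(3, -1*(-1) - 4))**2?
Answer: 2326 + 1596*sqrt(2) ≈ 4583.1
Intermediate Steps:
n(N, Q) = 63 + 7*sqrt(N**2 + Q**2)
(-25 + n(3, -1*(-1) - 4))**2 = (-25 + (63 + 7*sqrt(3**2 + (-1*(-1) - 4)**2)))**2 = (-25 + (63 + 7*sqrt(9 + (1 - 4)**2)))**2 = (-25 + (63 + 7*sqrt(9 + (-3)**2)))**2 = (-25 + (63 + 7*sqrt(9 + 9)))**2 = (-25 + (63 + 7*sqrt(18)))**2 = (-25 + (63 + 7*(3*sqrt(2))))**2 = (-25 + (63 + 21*sqrt(2)))**2 = (38 + 21*sqrt(2))**2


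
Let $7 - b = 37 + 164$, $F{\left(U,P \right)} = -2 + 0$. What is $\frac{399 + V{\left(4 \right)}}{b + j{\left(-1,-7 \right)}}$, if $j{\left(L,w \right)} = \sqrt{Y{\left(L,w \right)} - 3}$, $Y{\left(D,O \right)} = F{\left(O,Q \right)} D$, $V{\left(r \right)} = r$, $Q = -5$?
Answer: $- \frac{78182}{37637} - \frac{403 i}{37637} \approx -2.0773 - 0.010708 i$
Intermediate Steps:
$F{\left(U,P \right)} = -2$
$Y{\left(D,O \right)} = - 2 D$
$j{\left(L,w \right)} = \sqrt{-3 - 2 L}$ ($j{\left(L,w \right)} = \sqrt{- 2 L - 3} = \sqrt{-3 - 2 L}$)
$b = -194$ ($b = 7 - \left(37 + 164\right) = 7 - 201 = -194$)
$\frac{399 + V{\left(4 \right)}}{b + j{\left(-1,-7 \right)}} = \frac{399 + 4}{-194 + \sqrt{-3 - -2}} = \frac{403}{-194 + \sqrt{-3 + 2}} = \frac{403}{-194 + \sqrt{-1}} = \frac{403}{-194 + i} = 403 \frac{-194 - i}{37637} = \frac{403 \left(-194 - i\right)}{37637}$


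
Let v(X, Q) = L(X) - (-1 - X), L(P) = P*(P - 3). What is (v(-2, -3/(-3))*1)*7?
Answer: 63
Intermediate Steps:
L(P) = P*(-3 + P)
v(X, Q) = 1 + X + X*(-3 + X) (v(X, Q) = X*(-3 + X) - (-1 - X) = X*(-3 + X) + (1 + X) = 1 + X + X*(-3 + X))
(v(-2, -3/(-3))*1)*7 = ((1 - 2 - 2*(-3 - 2))*1)*7 = ((1 - 2 - 2*(-5))*1)*7 = ((1 - 2 + 10)*1)*7 = (9*1)*7 = 9*7 = 63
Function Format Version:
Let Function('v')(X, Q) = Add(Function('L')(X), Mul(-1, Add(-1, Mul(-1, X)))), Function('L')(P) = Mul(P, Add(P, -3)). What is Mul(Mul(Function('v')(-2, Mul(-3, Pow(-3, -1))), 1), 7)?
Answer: 63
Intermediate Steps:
Function('L')(P) = Mul(P, Add(-3, P))
Function('v')(X, Q) = Add(1, X, Mul(X, Add(-3, X))) (Function('v')(X, Q) = Add(Mul(X, Add(-3, X)), Mul(-1, Add(-1, Mul(-1, X)))) = Add(Mul(X, Add(-3, X)), Add(1, X)) = Add(1, X, Mul(X, Add(-3, X))))
Mul(Mul(Function('v')(-2, Mul(-3, Pow(-3, -1))), 1), 7) = Mul(Mul(Add(1, -2, Mul(-2, Add(-3, -2))), 1), 7) = Mul(Mul(Add(1, -2, Mul(-2, -5)), 1), 7) = Mul(Mul(Add(1, -2, 10), 1), 7) = Mul(Mul(9, 1), 7) = Mul(9, 7) = 63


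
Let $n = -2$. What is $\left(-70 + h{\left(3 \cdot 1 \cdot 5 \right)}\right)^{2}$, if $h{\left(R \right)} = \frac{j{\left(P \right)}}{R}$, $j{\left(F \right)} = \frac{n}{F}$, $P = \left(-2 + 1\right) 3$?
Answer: $\frac{9909904}{2025} \approx 4893.8$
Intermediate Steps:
$P = -3$ ($P = \left(-1\right) 3 = -3$)
$j{\left(F \right)} = - \frac{2}{F}$
$h{\left(R \right)} = \frac{2}{3 R}$ ($h{\left(R \right)} = \frac{\left(-2\right) \frac{1}{-3}}{R} = \frac{\left(-2\right) \left(- \frac{1}{3}\right)}{R} = \frac{2}{3 R}$)
$\left(-70 + h{\left(3 \cdot 1 \cdot 5 \right)}\right)^{2} = \left(-70 + \frac{2}{3 \cdot 3 \cdot 1 \cdot 5}\right)^{2} = \left(-70 + \frac{2}{3 \cdot 3 \cdot 5}\right)^{2} = \left(-70 + \frac{2}{3 \cdot 15}\right)^{2} = \left(-70 + \frac{2}{3} \cdot \frac{1}{15}\right)^{2} = \left(-70 + \frac{2}{45}\right)^{2} = \left(- \frac{3148}{45}\right)^{2} = \frac{9909904}{2025}$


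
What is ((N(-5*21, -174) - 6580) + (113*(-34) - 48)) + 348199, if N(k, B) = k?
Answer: 337624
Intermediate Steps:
((N(-5*21, -174) - 6580) + (113*(-34) - 48)) + 348199 = ((-5*21 - 6580) + (113*(-34) - 48)) + 348199 = ((-105 - 6580) + (-3842 - 48)) + 348199 = (-6685 - 3890) + 348199 = -10575 + 348199 = 337624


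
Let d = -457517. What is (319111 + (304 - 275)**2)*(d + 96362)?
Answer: -115552264560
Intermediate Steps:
(319111 + (304 - 275)**2)*(d + 96362) = (319111 + (304 - 275)**2)*(-457517 + 96362) = (319111 + 29**2)*(-361155) = (319111 + 841)*(-361155) = 319952*(-361155) = -115552264560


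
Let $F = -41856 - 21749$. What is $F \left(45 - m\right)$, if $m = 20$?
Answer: $-1590125$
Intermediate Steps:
$F = -63605$ ($F = -41856 - 21749 = -63605$)
$F \left(45 - m\right) = - 63605 \left(45 - 20\right) = \left(-63605\right) 25 = -1590125$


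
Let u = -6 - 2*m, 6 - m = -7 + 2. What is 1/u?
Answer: -1/28 ≈ -0.035714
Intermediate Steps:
m = 11 (m = 6 - (-7 + 2) = 6 - 1*(-5) = 6 + 5 = 11)
u = -28 (u = -6 - 2*11 = -6 - 22 = -28)
1/u = 1/(-28) = -1/28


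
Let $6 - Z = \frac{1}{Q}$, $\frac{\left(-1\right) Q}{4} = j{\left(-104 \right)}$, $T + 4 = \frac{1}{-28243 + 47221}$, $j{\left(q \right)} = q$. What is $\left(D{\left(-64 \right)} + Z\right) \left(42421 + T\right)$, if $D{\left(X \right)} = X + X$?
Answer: $- \frac{40855648689731}{7894848} \approx -5.175 \cdot 10^{6}$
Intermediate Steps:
$T = - \frac{75911}{18978}$ ($T = -4 + \frac{1}{-28243 + 47221} = -4 + \frac{1}{18978} = - \frac{75911}{18978} \approx -3.9999$)
$Q = 416$ ($Q = \left(-4\right) \left(-104\right) = 416$)
$D{\left(X \right)} = 2 X$
$Z = \frac{2495}{416}$ ($Z = 6 - \frac{1}{416} = \frac{2495}{416} \approx 5.9976$)
$\left(D{\left(-64 \right)} + Z\right) \left(42421 + T\right) = \left(2 \left(-64\right) + \frac{2495}{416}\right) \left(42421 - \frac{75911}{18978}\right) = \left(-128 + \frac{2495}{416}\right) \frac{804989827}{18978} = \left(- \frac{50753}{416}\right) \frac{804989827}{18978} = - \frac{40855648689731}{7894848}$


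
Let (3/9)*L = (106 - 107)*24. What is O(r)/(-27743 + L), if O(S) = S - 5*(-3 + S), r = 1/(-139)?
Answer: -2089/3866285 ≈ -0.00054031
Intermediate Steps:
L = -72 (L = 3*((106 - 107)*24) = 3*(-1*24) = 3*(-24) = -72)
r = -1/139 ≈ -0.0071942
O(S) = 15 - 4*S (O(S) = S + (15 - 5*S) = 15 - 4*S)
O(r)/(-27743 + L) = (15 - 4*(-1/139))/(-27743 - 72) = (15 + 4/139)/(-27815) = (2089/139)*(-1/27815) = -2089/3866285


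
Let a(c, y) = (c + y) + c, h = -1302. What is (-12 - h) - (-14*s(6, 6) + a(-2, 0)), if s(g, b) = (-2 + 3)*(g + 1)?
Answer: 1392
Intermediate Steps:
a(c, y) = y + 2*c
s(g, b) = 1 + g (s(g, b) = 1*(1 + g) = 1 + g)
(-12 - h) - (-14*s(6, 6) + a(-2, 0)) = (-12 - 1*(-1302)) - (-14*(1 + 6) + (0 + 2*(-2))) = (-12 + 1302) - (-14*7 + (0 - 4)) = 1290 - (-98 - 4) = 1290 - 1*(-102) = 1290 + 102 = 1392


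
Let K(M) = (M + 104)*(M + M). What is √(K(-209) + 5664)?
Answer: 3*√5506 ≈ 222.61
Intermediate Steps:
K(M) = 2*M*(104 + M) (K(M) = (104 + M)*(2*M) = 2*M*(104 + M))
√(K(-209) + 5664) = √(2*(-209)*(104 - 209) + 5664) = √(2*(-209)*(-105) + 5664) = √(43890 + 5664) = √49554 = 3*√5506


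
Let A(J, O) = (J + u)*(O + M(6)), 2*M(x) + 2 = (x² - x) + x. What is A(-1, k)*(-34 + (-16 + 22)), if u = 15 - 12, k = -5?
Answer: -672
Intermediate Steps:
M(x) = -1 + x²/2 (M(x) = -1 + ((x² - x) + x)/2 = -1 + x²/2)
u = 3
A(J, O) = (3 + J)*(17 + O) (A(J, O) = (J + 3)*(O + (-1 + (½)*6²)) = (3 + J)*(O + (-1 + (½)*36)) = (3 + J)*(O + (-1 + 18)) = (3 + J)*(O + 17) = (3 + J)*(17 + O))
A(-1, k)*(-34 + (-16 + 22)) = (51 + 3*(-5) + 17*(-1) - 1*(-5))*(-34 + (-16 + 22)) = (51 - 15 - 17 + 5)*(-34 + 6) = 24*(-28) = -672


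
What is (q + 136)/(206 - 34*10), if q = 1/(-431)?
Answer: -58615/57754 ≈ -1.0149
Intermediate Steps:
q = -1/431 ≈ -0.0023202
(q + 136)/(206 - 34*10) = (-1/431 + 136)/(206 - 34*10) = 58615/(431*(206 - 340)) = (58615/431)/(-134) = (58615/431)*(-1/134) = -58615/57754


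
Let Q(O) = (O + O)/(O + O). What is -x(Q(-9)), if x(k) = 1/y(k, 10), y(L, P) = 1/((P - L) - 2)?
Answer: -7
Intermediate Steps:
y(L, P) = 1/(-2 + P - L)
Q(O) = 1 (Q(O) = (2*O)/((2*O)) = (2*O)*(1/(2*O)) = 1)
x(k) = 8 - k (x(k) = 1/(-1/(2 + k - 1*10)) = 1/(-1/(2 + k - 10)) = 1/(-1/(-8 + k)) = 8 - k)
-x(Q(-9)) = -(8 - 1*1) = -(8 - 1) = -1*7 = -7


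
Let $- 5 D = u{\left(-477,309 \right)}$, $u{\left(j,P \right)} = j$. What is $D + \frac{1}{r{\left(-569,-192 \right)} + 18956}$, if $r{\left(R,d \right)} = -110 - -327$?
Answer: $\frac{9145526}{95865} \approx 95.4$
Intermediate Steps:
$D = \frac{477}{5}$ ($D = \left(- \frac{1}{5}\right) \left(-477\right) = \frac{477}{5} \approx 95.4$)
$r{\left(R,d \right)} = 217$ ($r{\left(R,d \right)} = -110 + 327 = 217$)
$D + \frac{1}{r{\left(-569,-192 \right)} + 18956} = \frac{477}{5} + \frac{1}{217 + 18956} = \frac{477}{5} + \frac{1}{19173} = \frac{9145526}{95865}$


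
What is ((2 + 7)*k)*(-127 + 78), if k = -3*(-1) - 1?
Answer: -882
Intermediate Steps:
k = 2 (k = 3 - 1 = 2)
((2 + 7)*k)*(-127 + 78) = ((2 + 7)*2)*(-127 + 78) = (9*2)*(-49) = 18*(-49) = -882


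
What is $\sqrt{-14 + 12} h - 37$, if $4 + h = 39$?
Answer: $-37 + 35 i \sqrt{2} \approx -37.0 + 49.497 i$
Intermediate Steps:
$h = 35$ ($h = -4 + 39 = 35$)
$\sqrt{-14 + 12} h - 37 = \sqrt{-14 + 12} \cdot 35 - 37 = \sqrt{-2} \cdot 35 - 37 = i \sqrt{2} \cdot 35 - 37 = 35 i \sqrt{2} - 37 = -37 + 35 i \sqrt{2}$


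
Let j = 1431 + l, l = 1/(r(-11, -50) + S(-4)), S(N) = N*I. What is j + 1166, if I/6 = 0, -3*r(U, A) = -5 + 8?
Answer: 2596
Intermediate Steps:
r(U, A) = -1 (r(U, A) = -(-5 + 8)/3 = -⅓*3 = -1)
I = 0 (I = 6*0 = 0)
S(N) = 0 (S(N) = N*0 = 0)
l = -1 (l = 1/(-1 + 0) = 1/(-1) = -1)
j = 1430 (j = 1431 - 1 = 1430)
j + 1166 = 1430 + 1166 = 2596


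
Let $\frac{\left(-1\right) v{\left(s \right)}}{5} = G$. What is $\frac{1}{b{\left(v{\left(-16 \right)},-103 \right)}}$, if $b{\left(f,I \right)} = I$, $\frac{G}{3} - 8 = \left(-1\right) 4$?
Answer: $- \frac{1}{103} \approx -0.0097087$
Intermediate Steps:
$G = 12$ ($G = 24 + 3 \left(\left(-1\right) 4\right) = 24 + 3 \left(-4\right) = 24 - 12 = 12$)
$v{\left(s \right)} = -60$ ($v{\left(s \right)} = \left(-5\right) 12 = -60$)
$\frac{1}{b{\left(v{\left(-16 \right)},-103 \right)}} = \frac{1}{-103} = - \frac{1}{103}$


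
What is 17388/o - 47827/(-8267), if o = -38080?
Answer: 59910913/11243120 ≈ 5.3287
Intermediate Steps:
17388/o - 47827/(-8267) = 17388/(-38080) - 47827/(-8267) = 17388*(-1/38080) - 47827*(-1/8267) = -621/1360 + 47827/8267 = 59910913/11243120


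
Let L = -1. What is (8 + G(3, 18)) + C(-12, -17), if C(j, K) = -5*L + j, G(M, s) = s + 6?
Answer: 25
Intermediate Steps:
G(M, s) = 6 + s
C(j, K) = 5 + j (C(j, K) = -5*(-1) + j = 5 + j)
(8 + G(3, 18)) + C(-12, -17) = (8 + (6 + 18)) + (5 - 12) = (8 + 24) - 7 = 32 - 7 = 25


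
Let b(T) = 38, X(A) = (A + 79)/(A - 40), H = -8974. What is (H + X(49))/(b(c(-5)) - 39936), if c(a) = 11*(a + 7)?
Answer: 40319/179541 ≈ 0.22457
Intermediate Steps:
c(a) = 77 + 11*a (c(a) = 11*(7 + a) = 77 + 11*a)
X(A) = (79 + A)/(-40 + A)
(H + X(49))/(b(c(-5)) - 39936) = (-8974 + (79 + 49)/(-40 + 49))/(38 - 39936) = (-8974 + 128/9)/(-39898) = (-8974 + (1/9)*128)*(-1/39898) = (-8974 + 128/9)*(-1/39898) = -80638/9*(-1/39898) = 40319/179541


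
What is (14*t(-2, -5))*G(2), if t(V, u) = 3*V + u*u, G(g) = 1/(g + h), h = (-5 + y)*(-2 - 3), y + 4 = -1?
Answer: 133/26 ≈ 5.1154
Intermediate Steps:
y = -5 (y = -4 - 1 = -5)
h = 50 (h = (-5 - 5)*(-2 - 3) = -10*(-5) = 50)
G(g) = 1/(50 + g) (G(g) = 1/(g + 50) = 1/(50 + g))
t(V, u) = u**2 + 3*V (t(V, u) = 3*V + u**2 = u**2 + 3*V)
(14*t(-2, -5))*G(2) = (14*((-5)**2 + 3*(-2)))/(50 + 2) = (14*(25 - 6))/52 = (14*19)*(1/52) = 266*(1/52) = 133/26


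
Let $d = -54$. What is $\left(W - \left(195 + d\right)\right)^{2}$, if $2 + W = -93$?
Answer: $55696$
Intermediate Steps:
$W = -95$ ($W = -2 - 93 = -95$)
$\left(W - \left(195 + d\right)\right)^{2} = \left(-95 - 141\right)^{2} = \left(-236\right)^{2} = 55696$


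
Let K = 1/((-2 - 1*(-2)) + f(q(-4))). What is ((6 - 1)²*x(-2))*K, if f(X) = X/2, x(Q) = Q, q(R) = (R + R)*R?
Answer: -25/8 ≈ -3.1250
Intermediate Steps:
q(R) = 2*R² (q(R) = (2*R)*R = 2*R²)
f(X) = X/2 (f(X) = X*(½) = X/2)
K = 1/16 (K = 1/((-2 - 1*(-2)) + (2*(-4)²)/2) = 1/((-2 + 2) + (2*16)/2) = 1/(0 + (½)*32) = 1/(0 + 16) = 1/16 ≈ 0.062500)
((6 - 1)²*x(-2))*K = ((6 - 1)²*(-2))*(1/16) = (5²*(-2))*(1/16) = (25*(-2))*(1/16) = -50*1/16 = -25/8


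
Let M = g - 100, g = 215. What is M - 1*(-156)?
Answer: 271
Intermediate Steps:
M = 115 (M = 215 - 100 = 115)
M - 1*(-156) = 115 - 1*(-156) = 115 + 156 = 271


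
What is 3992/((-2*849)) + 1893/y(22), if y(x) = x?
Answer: 1563245/18678 ≈ 83.694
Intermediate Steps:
3992/((-2*849)) + 1893/y(22) = 3992/((-2*849)) + 1893/22 = 3992/(-1698) + 1893*(1/22) = 3992*(-1/1698) + 1893/22 = -1996/849 + 1893/22 = 1563245/18678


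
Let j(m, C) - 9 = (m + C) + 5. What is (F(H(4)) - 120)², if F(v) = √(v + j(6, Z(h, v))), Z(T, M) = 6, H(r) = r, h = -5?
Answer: (120 - √30)² ≈ 13115.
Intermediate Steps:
j(m, C) = 14 + C + m (j(m, C) = 9 + ((m + C) + 5) = 9 + ((C + m) + 5) = 9 + (5 + C + m) = 14 + C + m)
F(v) = √(26 + v) (F(v) = √(v + (14 + 6 + 6)) = √(v + 26) = √(26 + v))
(F(H(4)) - 120)² = (√(26 + 4) - 120)² = (√30 - 120)² = (-120 + √30)²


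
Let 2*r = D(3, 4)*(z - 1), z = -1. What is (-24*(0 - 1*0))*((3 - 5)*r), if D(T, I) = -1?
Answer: 0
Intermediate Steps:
r = 1 (r = (-(-1 - 1))/2 = (-1*(-2))/2 = (½)*2 = 1)
(-24*(0 - 1*0))*((3 - 5)*r) = (-24*(0 - 1*0))*((3 - 5)*1) = (-24*(0 + 0))*(-2*1) = -0*(-2) = -24*0*(-2) = 0*(-2) = 0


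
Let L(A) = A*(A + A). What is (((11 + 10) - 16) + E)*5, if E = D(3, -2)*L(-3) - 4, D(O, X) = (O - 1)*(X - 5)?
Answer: -1255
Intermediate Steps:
L(A) = 2*A² (L(A) = A*(2*A) = 2*A²)
D(O, X) = (-1 + O)*(-5 + X)
E = -256 (E = (5 - 1*(-2) - 5*3 + 3*(-2))*(2*(-3)²) - 4 = (5 + 2 - 15 - 6)*(2*9) - 4 = -14*18 - 4 = -252 - 4 = -256)
(((11 + 10) - 16) + E)*5 = (((11 + 10) - 16) - 256)*5 = ((21 - 16) - 256)*5 = (5 - 256)*5 = -251*5 = -1255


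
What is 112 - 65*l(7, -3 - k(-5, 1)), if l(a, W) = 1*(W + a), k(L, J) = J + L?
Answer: -408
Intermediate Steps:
l(a, W) = W + a
112 - 65*l(7, -3 - k(-5, 1)) = 112 - 65*((-3 - (1 - 5)) + 7) = 112 - 65*((-3 - 1*(-4)) + 7) = 112 - 65*((-3 + 4) + 7) = 112 - 65*(1 + 7) = 112 - 65*8 = 112 - 520 = -408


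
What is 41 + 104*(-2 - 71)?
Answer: -7551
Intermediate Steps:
41 + 104*(-2 - 71) = 41 + 104*(-73) = 41 - 7592 = -7551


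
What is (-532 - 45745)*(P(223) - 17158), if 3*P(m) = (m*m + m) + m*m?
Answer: -743625113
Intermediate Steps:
P(m) = m/3 + 2*m²/3 (P(m) = ((m*m + m) + m*m)/3 = ((m² + m) + m²)/3 = ((m + m²) + m²)/3 = (m + 2*m²)/3 = m/3 + 2*m²/3)
(-532 - 45745)*(P(223) - 17158) = (-532 - 45745)*((⅓)*223*(1 + 2*223) - 17158) = -46277*((⅓)*223*(1 + 446) - 17158) = -46277*((⅓)*223*447 - 17158) = -46277*(33227 - 17158) = -46277*16069 = -743625113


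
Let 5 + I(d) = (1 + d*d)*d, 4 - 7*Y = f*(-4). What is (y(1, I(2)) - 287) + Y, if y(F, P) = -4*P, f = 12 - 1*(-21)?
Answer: -2013/7 ≈ -287.57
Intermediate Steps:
f = 33 (f = 12 + 21 = 33)
Y = 136/7 (Y = 4/7 - 33*(-4)/7 = 4/7 - ⅐*(-132) = 4/7 + 132/7 = 136/7 ≈ 19.429)
I(d) = -5 + d*(1 + d²) (I(d) = -5 + (1 + d*d)*d = -5 + (1 + d²)*d = -5 + d*(1 + d²))
y(F, P) = -4*P
(y(1, I(2)) - 287) + Y = (-4*(-5 + 2 + 2³) - 287) + 136/7 = (-4*(-5 + 2 + 8) - 287) + 136/7 = (-4*5 - 287) + 136/7 = (-20 - 287) + 136/7 = -307 + 136/7 = -2013/7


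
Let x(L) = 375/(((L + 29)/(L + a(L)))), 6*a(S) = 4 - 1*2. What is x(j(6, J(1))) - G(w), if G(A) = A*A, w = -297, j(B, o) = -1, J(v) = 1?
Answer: -1235051/14 ≈ -88218.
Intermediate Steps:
a(S) = ⅓ (a(S) = (4 - 1*2)/6 = (4 - 2)/6 = (⅙)*2 = ⅓)
G(A) = A²
x(L) = 375*(⅓ + L)/(29 + L) (x(L) = 375/(((L + 29)/(L + ⅓))) = 375/(((29 + L)/(⅓ + L))) = 375*((⅓ + L)/(29 + L)) = 375*(⅓ + L)/(29 + L))
x(j(6, J(1))) - G(w) = 125*(1 + 3*(-1))/(29 - 1) - 1*(-297)² = 125*(1 - 3)/28 - 1*88209 = 125*(1/28)*(-2) - 88209 = -125/14 - 88209 = -1235051/14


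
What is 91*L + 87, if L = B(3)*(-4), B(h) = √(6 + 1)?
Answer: 87 - 364*√7 ≈ -876.05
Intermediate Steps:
B(h) = √7
L = -4*√7 (L = √7*(-4) = -4*√7 ≈ -10.583)
91*L + 87 = 91*(-4*√7) + 87 = -364*√7 + 87 = 87 - 364*√7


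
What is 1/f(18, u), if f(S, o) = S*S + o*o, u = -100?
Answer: 1/10324 ≈ 9.6862e-5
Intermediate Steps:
f(S, o) = S² + o²
1/f(18, u) = 1/(18² + (-100)²) = 1/(324 + 10000) = 1/10324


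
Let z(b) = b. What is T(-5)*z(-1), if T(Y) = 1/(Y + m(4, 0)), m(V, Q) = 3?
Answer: 1/2 ≈ 0.50000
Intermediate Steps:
T(Y) = 1/(3 + Y) (T(Y) = 1/(Y + 3) = 1/(3 + Y))
T(-5)*z(-1) = -1/(3 - 5) = -1/(-2) = -1/2*(-1) = 1/2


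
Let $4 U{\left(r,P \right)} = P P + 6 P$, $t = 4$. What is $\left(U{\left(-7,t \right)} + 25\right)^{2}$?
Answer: $1225$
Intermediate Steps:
$U{\left(r,P \right)} = \frac{P^{2}}{4} + \frac{3 P}{2}$ ($U{\left(r,P \right)} = \frac{P P + 6 P}{4} = \frac{P^{2} + 6 P}{4} = \frac{P^{2}}{4} + \frac{3 P}{2}$)
$\left(U{\left(-7,t \right)} + 25\right)^{2} = \left(\frac{1}{4} \cdot 4 \left(6 + 4\right) + 25\right)^{2} = \left(\frac{1}{4} \cdot 4 \cdot 10 + 25\right)^{2} = \left(10 + 25\right)^{2} = 35^{2} = 1225$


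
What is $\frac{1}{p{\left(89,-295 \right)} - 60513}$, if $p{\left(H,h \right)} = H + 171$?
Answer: $- \frac{1}{60253} \approx -1.6597 \cdot 10^{-5}$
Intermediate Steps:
$p{\left(H,h \right)} = 171 + H$
$\frac{1}{p{\left(89,-295 \right)} - 60513} = \frac{1}{\left(171 + 89\right) - 60513} = \frac{1}{260 - 60513} = \frac{1}{-60253} = - \frac{1}{60253}$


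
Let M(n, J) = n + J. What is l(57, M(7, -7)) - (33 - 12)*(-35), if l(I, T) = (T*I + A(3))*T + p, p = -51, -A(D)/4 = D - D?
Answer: 684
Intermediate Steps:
A(D) = 0 (A(D) = -4*(D - D) = -4*0 = 0)
M(n, J) = J + n
l(I, T) = -51 + I*T² (l(I, T) = (T*I + 0)*T - 51 = (I*T + 0)*T - 51 = (I*T)*T - 51 = I*T² - 51 = -51 + I*T²)
l(57, M(7, -7)) - (33 - 12)*(-35) = (-51 + 57*(-7 + 7)²) - (33 - 12)*(-35) = (-51 + 57*0²) - 21*(-35) = (-51 + 57*0) - 1*(-735) = (-51 + 0) + 735 = -51 + 735 = 684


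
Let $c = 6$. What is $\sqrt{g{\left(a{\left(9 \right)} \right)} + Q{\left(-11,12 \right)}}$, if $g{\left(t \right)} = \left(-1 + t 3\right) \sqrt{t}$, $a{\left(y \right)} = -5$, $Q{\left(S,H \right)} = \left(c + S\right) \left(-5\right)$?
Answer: $\sqrt{25 - 16 i \sqrt{5}} \approx 5.8586 - 3.0534 i$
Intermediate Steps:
$Q{\left(S,H \right)} = -30 - 5 S$ ($Q{\left(S,H \right)} = \left(6 + S\right) \left(-5\right) = -30 - 5 S$)
$g{\left(t \right)} = \sqrt{t} \left(-1 + 3 t\right)$ ($g{\left(t \right)} = \left(-1 + 3 t\right) \sqrt{t} = \sqrt{t} \left(-1 + 3 t\right)$)
$\sqrt{g{\left(a{\left(9 \right)} \right)} + Q{\left(-11,12 \right)}} = \sqrt{\sqrt{-5} \left(-1 + 3 \left(-5\right)\right) - -25} = \sqrt{i \sqrt{5} \left(-1 - 15\right) + \left(-30 + 55\right)} = \sqrt{i \sqrt{5} \left(-16\right) + 25} = \sqrt{- 16 i \sqrt{5} + 25} = \sqrt{25 - 16 i \sqrt{5}}$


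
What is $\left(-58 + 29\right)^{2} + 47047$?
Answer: $47888$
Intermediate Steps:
$\left(-58 + 29\right)^{2} + 47047 = \left(-29\right)^{2} + 47047 = 841 + 47047 = 47888$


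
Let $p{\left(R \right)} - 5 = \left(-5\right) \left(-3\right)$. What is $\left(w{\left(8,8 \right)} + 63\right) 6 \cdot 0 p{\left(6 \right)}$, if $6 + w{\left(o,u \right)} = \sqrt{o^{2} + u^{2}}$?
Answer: $0$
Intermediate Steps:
$p{\left(R \right)} = 20$ ($p{\left(R \right)} = 5 - -15 = 5 + 15 = 20$)
$w{\left(o,u \right)} = -6 + \sqrt{o^{2} + u^{2}}$
$\left(w{\left(8,8 \right)} + 63\right) 6 \cdot 0 p{\left(6 \right)} = \left(\left(-6 + \sqrt{8^{2} + 8^{2}}\right) + 63\right) 6 \cdot 0 \cdot 20 = \left(\left(-6 + \sqrt{64 + 64}\right) + 63\right) 0 \cdot 20 = \left(\left(-6 + \sqrt{128}\right) + 63\right) 0 = \left(\left(-6 + 8 \sqrt{2}\right) + 63\right) 0 = \left(57 + 8 \sqrt{2}\right) 0 = 0$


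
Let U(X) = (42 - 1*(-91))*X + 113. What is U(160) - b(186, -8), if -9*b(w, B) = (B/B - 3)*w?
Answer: 64055/3 ≈ 21352.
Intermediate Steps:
U(X) = 113 + 133*X (U(X) = (42 + 91)*X + 113 = 133*X + 113 = 113 + 133*X)
b(w, B) = 2*w/9 (b(w, B) = -(B/B - 3)*w/9 = -(1 - 3)*w/9 = -(-2)*w/9 = 2*w/9)
U(160) - b(186, -8) = (113 + 133*160) - 2*186/9 = (113 + 21280) - 1*124/3 = 21393 - 124/3 = 64055/3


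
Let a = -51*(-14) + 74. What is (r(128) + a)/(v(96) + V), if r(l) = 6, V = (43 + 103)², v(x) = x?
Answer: 397/10706 ≈ 0.037082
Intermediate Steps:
a = 788 (a = 714 + 74 = 788)
V = 21316 (V = 146² = 21316)
(r(128) + a)/(v(96) + V) = (6 + 788)/(96 + 21316) = 794/21412 = 794*(1/21412) = 397/10706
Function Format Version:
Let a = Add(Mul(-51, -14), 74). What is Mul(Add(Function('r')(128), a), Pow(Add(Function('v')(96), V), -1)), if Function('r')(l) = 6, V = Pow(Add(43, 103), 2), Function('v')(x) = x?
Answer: Rational(397, 10706) ≈ 0.037082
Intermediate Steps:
a = 788 (a = Add(714, 74) = 788)
V = 21316 (V = Pow(146, 2) = 21316)
Mul(Add(Function('r')(128), a), Pow(Add(Function('v')(96), V), -1)) = Mul(Add(6, 788), Pow(Add(96, 21316), -1)) = Mul(794, Pow(21412, -1)) = Mul(794, Rational(1, 21412)) = Rational(397, 10706)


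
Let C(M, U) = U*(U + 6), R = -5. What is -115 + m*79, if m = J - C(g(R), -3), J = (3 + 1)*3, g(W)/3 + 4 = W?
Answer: 1544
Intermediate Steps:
g(W) = -12 + 3*W
C(M, U) = U*(6 + U)
J = 12 (J = 4*3 = 12)
m = 21 (m = 12 - (-3)*(6 - 3) = 12 - (-3)*3 = 12 - 1*(-9) = 12 + 9 = 21)
-115 + m*79 = -115 + 21*79 = -115 + 1659 = 1544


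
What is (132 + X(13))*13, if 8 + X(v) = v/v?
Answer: 1625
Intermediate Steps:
X(v) = -7 (X(v) = -8 + v/v = -8 + 1 = -7)
(132 + X(13))*13 = (132 - 7)*13 = 125*13 = 1625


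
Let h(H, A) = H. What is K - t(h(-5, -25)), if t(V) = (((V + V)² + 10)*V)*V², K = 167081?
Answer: 180831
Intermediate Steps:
t(V) = V³*(10 + 4*V²) (t(V) = (((2*V)² + 10)*V)*V² = ((4*V² + 10)*V)*V² = ((10 + 4*V²)*V)*V² = (V*(10 + 4*V²))*V² = V³*(10 + 4*V²))
K - t(h(-5, -25)) = 167081 - (-5)³*(10 + 4*(-5)²) = 167081 - (-125)*(10 + 4*25) = 167081 - (-125)*(10 + 100) = 167081 - (-125)*110 = 167081 - 1*(-13750) = 167081 + 13750 = 180831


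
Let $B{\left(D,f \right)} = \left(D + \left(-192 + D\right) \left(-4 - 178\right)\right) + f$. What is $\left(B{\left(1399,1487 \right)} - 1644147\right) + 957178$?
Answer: $-903757$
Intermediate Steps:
$B{\left(D,f \right)} = 34944 + f - 181 D$ ($B{\left(D,f \right)} = \left(D + \left(-192 + D\right) \left(-182\right)\right) + f = \left(D - \left(-34944 + 182 D\right)\right) + f = \left(34944 - 181 D\right) + f = 34944 + f - 181 D$)
$\left(B{\left(1399,1487 \right)} - 1644147\right) + 957178 = \left(\left(34944 + 1487 - 253219\right) - 1644147\right) + 957178 = \left(-216788 - 1644147\right) + 957178 = -1860935 + 957178 = -903757$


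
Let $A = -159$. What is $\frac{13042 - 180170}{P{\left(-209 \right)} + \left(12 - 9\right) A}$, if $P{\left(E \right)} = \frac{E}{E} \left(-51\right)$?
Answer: $\frac{20891}{66} \approx 316.53$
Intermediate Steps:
$P{\left(E \right)} = -51$ ($P{\left(E \right)} = 1 \left(-51\right) = -51$)
$\frac{13042 - 180170}{P{\left(-209 \right)} + \left(12 - 9\right) A} = \frac{13042 - 180170}{-51 + \left(12 - 9\right) \left(-159\right)} = - \frac{167128}{-51 + 3 \left(-159\right)} = - \frac{167128}{-51 - 477} = - \frac{167128}{-528} = \left(-167128\right) \left(- \frac{1}{528}\right) = \frac{20891}{66}$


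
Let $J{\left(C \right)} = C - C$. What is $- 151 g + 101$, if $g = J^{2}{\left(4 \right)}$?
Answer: $101$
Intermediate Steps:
$J{\left(C \right)} = 0$
$g = 0$ ($g = 0^{2} = 0$)
$- 151 g + 101 = \left(-151\right) 0 + 101 = 0 + 101 = 101$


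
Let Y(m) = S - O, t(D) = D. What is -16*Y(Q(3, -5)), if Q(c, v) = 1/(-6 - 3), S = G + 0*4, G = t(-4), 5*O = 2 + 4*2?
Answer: 96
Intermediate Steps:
O = 2 (O = (2 + 4*2)/5 = (2 + 8)/5 = (1/5)*10 = 2)
G = -4
S = -4 (S = -4 + 0*4 = -4 + 0 = -4)
Q(c, v) = -1/9 (Q(c, v) = 1/(-9) = -1/9)
Y(m) = -6 (Y(m) = -4 - 1*2 = -4 - 2 = -6)
-16*Y(Q(3, -5)) = -16*(-6) = 96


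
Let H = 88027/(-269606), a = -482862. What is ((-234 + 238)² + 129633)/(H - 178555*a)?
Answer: 34954148294/23244734925394433 ≈ 1.5037e-6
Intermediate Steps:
H = -88027/269606 (H = 88027*(-1/269606) = -88027/269606 ≈ -0.32650)
((-234 + 238)² + 129633)/(H - 178555*a) = ((-234 + 238)² + 129633)/(-88027/269606 - 178555/(1/(-482862))) = (4² + 129633)/(-88027/269606 - 178555/(-1/482862)) = (16 + 129633)/(-88027/269606 - 178555*(-482862)) = 129649/(-88027/269606 + 86217424410) = 129649/(23244734925394433/269606) = 129649*(269606/23244734925394433) = 34954148294/23244734925394433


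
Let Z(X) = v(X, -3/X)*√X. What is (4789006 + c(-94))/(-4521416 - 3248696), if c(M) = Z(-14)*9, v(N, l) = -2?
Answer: -2394503/3885056 + 9*I*√14/3885056 ≈ -0.61634 + 8.6678e-6*I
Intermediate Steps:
Z(X) = -2*√X
c(M) = -18*I*√14 (c(M) = -2*I*√14*9 = -18*I*√14)
(4789006 + c(-94))/(-4521416 - 3248696) = (4789006 - 18*I*√14)/(-4521416 - 3248696) = (4789006 - 18*I*√14)/(-7770112) = (4789006 - 18*I*√14)*(-1/7770112) = -2394503/3885056 + 9*I*√14/3885056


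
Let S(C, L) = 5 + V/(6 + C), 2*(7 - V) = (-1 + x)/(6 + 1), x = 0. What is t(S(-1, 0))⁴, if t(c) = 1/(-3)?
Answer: 1/81 ≈ 0.012346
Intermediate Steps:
V = 99/14 (V = 7 - (-1 + 0)/(2*(6 + 1)) = 7 - (-1)/(2*7) = 7 - ½*(-⅐) = 7 + 1/14 = 99/14 ≈ 7.0714)
S(C, L) = 5 + 99/(14*(6 + C))
t(c) = -⅓
t(S(-1, 0))⁴ = (-⅓)⁴ = 1/81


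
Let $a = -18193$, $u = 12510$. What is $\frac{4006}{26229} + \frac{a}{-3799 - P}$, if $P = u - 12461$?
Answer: $\frac{492599285}{100929192} \approx 4.8806$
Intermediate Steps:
$P = 49$ ($P = 12510 - 12461 = 49$)
$\frac{4006}{26229} + \frac{a}{-3799 - P} = \frac{4006}{26229} - \frac{18193}{-3799 - 49} = 4006 \cdot \frac{1}{26229} - \frac{18193}{-3799 - 49} = \frac{4006}{26229} - \frac{18193}{-3848} = \frac{4006}{26229} - - \frac{18193}{3848} = \frac{4006}{26229} + \frac{18193}{3848} = \frac{492599285}{100929192}$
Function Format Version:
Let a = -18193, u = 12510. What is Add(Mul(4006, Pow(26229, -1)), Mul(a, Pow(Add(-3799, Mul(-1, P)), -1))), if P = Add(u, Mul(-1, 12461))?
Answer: Rational(492599285, 100929192) ≈ 4.8806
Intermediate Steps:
P = 49 (P = Add(12510, Mul(-1, 12461)) = Add(12510, -12461) = 49)
Add(Mul(4006, Pow(26229, -1)), Mul(a, Pow(Add(-3799, Mul(-1, P)), -1))) = Add(Mul(4006, Pow(26229, -1)), Mul(-18193, Pow(Add(-3799, Mul(-1, 49)), -1))) = Add(Mul(4006, Rational(1, 26229)), Mul(-18193, Pow(Add(-3799, -49), -1))) = Add(Rational(4006, 26229), Mul(-18193, Pow(-3848, -1))) = Add(Rational(4006, 26229), Mul(-18193, Rational(-1, 3848))) = Add(Rational(4006, 26229), Rational(18193, 3848)) = Rational(492599285, 100929192)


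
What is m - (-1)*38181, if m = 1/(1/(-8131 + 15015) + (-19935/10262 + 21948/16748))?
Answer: 3568404926697197/93464100445 ≈ 38179.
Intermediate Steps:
m = -147892393348/93464100445 (m = 1/(1/6884 + (-19935*1/10262 + 21948*(1/16748))) = 1/(1/6884 + (-19935/10262 + 5487/4187)) = 1/(1/6884 - 27160251/42966994) = 1/(-93464100445/147892393348) = -147892393348/93464100445 ≈ -1.5823)
m - (-1)*38181 = -147892393348/93464100445 - (-1)*38181 = -147892393348/93464100445 - 1*(-38181) = -147892393348/93464100445 + 38181 = 3568404926697197/93464100445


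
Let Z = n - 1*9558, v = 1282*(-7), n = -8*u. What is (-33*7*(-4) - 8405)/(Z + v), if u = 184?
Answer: 7481/20004 ≈ 0.37398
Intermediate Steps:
n = -1472 (n = -8*184 = -1472)
v = -8974
Z = -11030 (Z = -1472 - 1*9558 = -1472 - 9558 = -11030)
(-33*7*(-4) - 8405)/(Z + v) = (-33*7*(-4) - 8405)/(-11030 - 8974) = (-231*(-4) - 8405)/(-20004) = (924 - 8405)*(-1/20004) = -7481*(-1/20004) = 7481/20004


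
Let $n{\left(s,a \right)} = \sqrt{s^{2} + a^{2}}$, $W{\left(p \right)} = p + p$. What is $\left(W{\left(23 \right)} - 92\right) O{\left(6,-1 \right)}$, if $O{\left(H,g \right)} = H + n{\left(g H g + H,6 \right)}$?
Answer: $-276 - 276 \sqrt{5} \approx -893.15$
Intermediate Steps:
$W{\left(p \right)} = 2 p$
$n{\left(s,a \right)} = \sqrt{a^{2} + s^{2}}$
$O{\left(H,g \right)} = H + \sqrt{36 + \left(H + H g^{2}\right)^{2}}$ ($O{\left(H,g \right)} = H + \sqrt{6^{2} + \left(g H g + H\right)^{2}} = H + \sqrt{36 + \left(H g g + H\right)^{2}} = H + \sqrt{36 + \left(H g^{2} + H\right)^{2}} = H + \sqrt{36 + \left(H + H g^{2}\right)^{2}}$)
$\left(W{\left(23 \right)} - 92\right) O{\left(6,-1 \right)} = \left(2 \cdot 23 - 92\right) \left(6 + \sqrt{36 + 6^{2} \left(1 + \left(-1\right)^{2}\right)^{2}}\right) = \left(46 - 92\right) \left(6 + \sqrt{36 + 36 \left(1 + 1\right)^{2}}\right) = - 46 \left(6 + \sqrt{36 + 36 \cdot 2^{2}}\right) = - 46 \left(6 + \sqrt{36 + 36 \cdot 4}\right) = - 46 \left(6 + \sqrt{36 + 144}\right) = - 46 \left(6 + \sqrt{180}\right) = - 46 \left(6 + 6 \sqrt{5}\right) = -276 - 276 \sqrt{5}$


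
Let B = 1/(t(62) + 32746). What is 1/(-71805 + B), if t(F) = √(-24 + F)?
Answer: -76996535790044/5528736250052782891 + √38/5528736250052782891 ≈ -1.3927e-5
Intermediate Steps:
B = 1/(32746 + √38) (B = 1/(√(-24 + 62) + 32746) = 1/(√38 + 32746) = 1/(32746 + √38) ≈ 3.0532e-5)
1/(-71805 + B) = 1/(-71805 + (16373/536150239 - √38/1072300478)) = 1/(-38498267895022/536150239 - √38/1072300478)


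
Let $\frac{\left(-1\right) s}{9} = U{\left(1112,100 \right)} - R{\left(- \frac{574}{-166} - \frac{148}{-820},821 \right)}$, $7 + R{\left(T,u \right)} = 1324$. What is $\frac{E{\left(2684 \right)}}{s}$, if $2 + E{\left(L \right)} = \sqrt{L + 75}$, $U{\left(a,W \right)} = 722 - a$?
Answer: $- \frac{2}{15363} + \frac{\sqrt{2759}}{15363} \approx 0.0032888$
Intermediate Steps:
$E{\left(L \right)} = -2 + \sqrt{75 + L}$ ($E{\left(L \right)} = -2 + \sqrt{L + 75} = -2 + \sqrt{75 + L}$)
$R{\left(T,u \right)} = 1317$ ($R{\left(T,u \right)} = -7 + 1324 = 1317$)
$s = 15363$ ($s = - 9 \left(\left(722 - 1112\right) - 1317\right) = - 9 \left(-390 - 1317\right) = \left(-9\right) \left(-1707\right) = 15363$)
$\frac{E{\left(2684 \right)}}{s} = \frac{-2 + \sqrt{75 + 2684}}{15363} = \left(-2 + \sqrt{2759}\right) \frac{1}{15363} = - \frac{2}{15363} + \frac{\sqrt{2759}}{15363}$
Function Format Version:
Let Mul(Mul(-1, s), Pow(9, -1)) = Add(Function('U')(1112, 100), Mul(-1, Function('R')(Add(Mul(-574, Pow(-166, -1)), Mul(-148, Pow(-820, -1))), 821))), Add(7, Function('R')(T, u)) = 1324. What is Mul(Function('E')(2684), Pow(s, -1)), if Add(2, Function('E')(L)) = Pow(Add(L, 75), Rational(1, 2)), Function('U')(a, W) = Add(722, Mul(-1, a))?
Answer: Add(Rational(-2, 15363), Mul(Rational(1, 15363), Pow(2759, Rational(1, 2)))) ≈ 0.0032888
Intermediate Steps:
Function('E')(L) = Add(-2, Pow(Add(75, L), Rational(1, 2))) (Function('E')(L) = Add(-2, Pow(Add(L, 75), Rational(1, 2))) = Add(-2, Pow(Add(75, L), Rational(1, 2))))
Function('R')(T, u) = 1317 (Function('R')(T, u) = Add(-7, 1324) = 1317)
s = 15363 (s = Mul(-9, Add(Add(722, Mul(-1, 1112)), Mul(-1, 1317))) = Mul(-9, Add(Add(722, -1112), -1317)) = Mul(-9, Add(-390, -1317)) = Mul(-9, -1707) = 15363)
Mul(Function('E')(2684), Pow(s, -1)) = Mul(Add(-2, Pow(Add(75, 2684), Rational(1, 2))), Pow(15363, -1)) = Mul(Add(-2, Pow(2759, Rational(1, 2))), Rational(1, 15363)) = Add(Rational(-2, 15363), Mul(Rational(1, 15363), Pow(2759, Rational(1, 2))))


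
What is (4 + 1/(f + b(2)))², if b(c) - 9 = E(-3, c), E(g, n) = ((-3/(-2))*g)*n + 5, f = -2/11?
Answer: 49729/2809 ≈ 17.703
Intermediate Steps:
f = -2/11 (f = -2*1/11 = -2/11 ≈ -0.18182)
E(g, n) = 5 + 3*g*n/2 (E(g, n) = ((-3*(-½))*g)*n + 5 = (3*g/2)*n + 5 = 3*g*n/2 + 5 = 5 + 3*g*n/2)
b(c) = 14 - 9*c/2 (b(c) = 9 + (5 + (3/2)*(-3)*c) = 9 + (5 - 9*c/2) = 14 - 9*c/2)
(4 + 1/(f + b(2)))² = (4 + 1/(-2/11 + (14 - 9/2*2)))² = (4 + 1/(-2/11 + (14 - 9)))² = (4 + 1/(-2/11 + 5))² = (4 + 1/(53/11))² = (4 + 11/53)² = (223/53)² = 49729/2809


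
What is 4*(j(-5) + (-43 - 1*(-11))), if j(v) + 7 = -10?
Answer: -196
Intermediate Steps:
j(v) = -17 (j(v) = -7 - 10 = -17)
4*(j(-5) + (-43 - 1*(-11))) = 4*(-17 + (-43 - 1*(-11))) = 4*(-17 + (-43 + 11)) = 4*(-17 - 32) = 4*(-49) = -196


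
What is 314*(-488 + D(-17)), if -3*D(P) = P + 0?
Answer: -454358/3 ≈ -1.5145e+5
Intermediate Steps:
D(P) = -P/3 (D(P) = -(P + 0)/3 = -P/3)
314*(-488 + D(-17)) = 314*(-488 - ⅓*(-17)) = 314*(-488 + 17/3) = 314*(-1447/3) = -454358/3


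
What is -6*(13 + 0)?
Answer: -78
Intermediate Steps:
-6*(13 + 0) = -6*13 = -78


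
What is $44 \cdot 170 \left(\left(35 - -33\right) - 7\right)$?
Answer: $456280$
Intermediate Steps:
$44 \cdot 170 \left(\left(35 - -33\right) - 7\right) = 7480 \left(\left(35 + 33\right) - 7\right) = 7480 \left(68 - 7\right) = 7480 \cdot 61 = 456280$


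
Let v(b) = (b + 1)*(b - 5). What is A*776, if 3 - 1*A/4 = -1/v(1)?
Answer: 8924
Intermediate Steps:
v(b) = (1 + b)*(-5 + b)
A = 23/2 (A = 12 - (-4)/(-5 + 1**2 - 4*1) = 12 - (-4)/(-5 + 1 - 4) = 12 - (-4)/(-8) = 12 - (-4)*(-1)/8 = 12 - 4*1/8 = 12 - 1/2 = 23/2 ≈ 11.500)
A*776 = (23/2)*776 = 8924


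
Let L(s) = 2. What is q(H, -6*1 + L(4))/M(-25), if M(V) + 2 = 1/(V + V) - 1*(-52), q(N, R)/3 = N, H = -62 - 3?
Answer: -3250/833 ≈ -3.9016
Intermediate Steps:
H = -65
q(N, R) = 3*N
M(V) = 50 + 1/(2*V) (M(V) = -2 + (1/(V + V) - 1*(-52)) = -2 + (1/(2*V) + 52) = -2 + (52 + 1/(2*V)) = 50 + 1/(2*V))
q(H, -6*1 + L(4))/M(-25) = (3*(-65))/(50 + (1/2)/(-25)) = -195/(50 + (1/2)*(-1/25)) = -195/(50 - 1/50) = -195/2499/50 = -195*50/2499 = -3250/833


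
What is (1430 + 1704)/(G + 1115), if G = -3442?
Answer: -3134/2327 ≈ -1.3468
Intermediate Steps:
(1430 + 1704)/(G + 1115) = (1430 + 1704)/(-3442 + 1115) = 3134/(-2327) = 3134*(-1/2327) = -3134/2327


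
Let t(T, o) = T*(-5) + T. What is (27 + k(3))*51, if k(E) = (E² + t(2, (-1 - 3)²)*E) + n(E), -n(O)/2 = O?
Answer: 306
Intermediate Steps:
n(O) = -2*O
t(T, o) = -4*T (t(T, o) = -5*T + T = -4*T)
k(E) = E² - 10*E (k(E) = (E² + (-4*2)*E) - 2*E = (E² - 8*E) - 2*E = E² - 10*E)
(27 + k(3))*51 = (27 + 3*(-10 + 3))*51 = (27 + 3*(-7))*51 = (27 - 21)*51 = 6*51 = 306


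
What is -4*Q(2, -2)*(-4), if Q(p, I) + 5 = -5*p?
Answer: -240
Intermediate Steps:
Q(p, I) = -5 - 5*p
-4*Q(2, -2)*(-4) = -4*(-5 - 5*2)*(-4) = -4*(-5 - 10)*(-4) = -4*(-15)*(-4) = 60*(-4) = -240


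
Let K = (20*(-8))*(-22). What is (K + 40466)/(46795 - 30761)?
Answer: 21993/8017 ≈ 2.7433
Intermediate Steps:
K = 3520 (K = -160*(-22) = 3520)
(K + 40466)/(46795 - 30761) = (3520 + 40466)/(46795 - 30761) = 43986/16034 = 43986*(1/16034) = 21993/8017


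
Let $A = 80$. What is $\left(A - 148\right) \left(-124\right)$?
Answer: $8432$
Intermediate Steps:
$\left(A - 148\right) \left(-124\right) = \left(80 - 148\right) \left(-124\right) = \left(-68\right) \left(-124\right) = 8432$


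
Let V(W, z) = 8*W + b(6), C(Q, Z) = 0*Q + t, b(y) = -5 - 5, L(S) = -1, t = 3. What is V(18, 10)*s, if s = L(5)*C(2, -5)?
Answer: -402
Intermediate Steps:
b(y) = -10
C(Q, Z) = 3 (C(Q, Z) = 0*Q + 3 = 0 + 3 = 3)
V(W, z) = -10 + 8*W (V(W, z) = 8*W - 10 = -10 + 8*W)
s = -3 (s = -1*3 = -3)
V(18, 10)*s = (-10 + 8*18)*(-3) = (-10 + 144)*(-3) = 134*(-3) = -402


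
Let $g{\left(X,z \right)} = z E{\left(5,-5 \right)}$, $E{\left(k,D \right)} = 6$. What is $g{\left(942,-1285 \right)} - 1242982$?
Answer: $-1250692$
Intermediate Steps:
$g{\left(X,z \right)} = 6 z$ ($g{\left(X,z \right)} = z 6 = 6 z$)
$g{\left(942,-1285 \right)} - 1242982 = 6 \left(-1285\right) - 1242982 = -7710 - 1242982 = -1250692$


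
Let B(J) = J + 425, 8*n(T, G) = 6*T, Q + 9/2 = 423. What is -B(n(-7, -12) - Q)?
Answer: -5/4 ≈ -1.2500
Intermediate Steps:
Q = 837/2 (Q = -9/2 + 423 = 837/2 ≈ 418.50)
n(T, G) = 3*T/4 (n(T, G) = (6*T)/8 = 3*T/4)
B(J) = 425 + J
-B(n(-7, -12) - Q) = -(425 + ((¾)*(-7) - 1*837/2)) = -(425 + (-21/4 - 837/2)) = -(425 - 1695/4) = -1*5/4 = -5/4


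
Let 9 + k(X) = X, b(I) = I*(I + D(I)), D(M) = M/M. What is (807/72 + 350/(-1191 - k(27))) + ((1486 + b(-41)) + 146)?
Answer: 31752391/9672 ≈ 3282.9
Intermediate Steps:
D(M) = 1
b(I) = I*(1 + I) (b(I) = I*(I + 1) = I*(1 + I))
k(X) = -9 + X
(807/72 + 350/(-1191 - k(27))) + ((1486 + b(-41)) + 146) = (807/72 + 350/(-1191 - (-9 + 27))) + ((1486 - 41*(1 - 41)) + 146) = (807*(1/72) + 350/(-1191 - 1*18)) + ((1486 - 41*(-40)) + 146) = (269/24 + 350/(-1191 - 18)) + ((1486 + 1640) + 146) = (269/24 + 350/(-1209)) + (3126 + 146) = (269/24 + 350*(-1/1209)) + 3272 = (269/24 - 350/1209) + 3272 = 105607/9672 + 3272 = 31752391/9672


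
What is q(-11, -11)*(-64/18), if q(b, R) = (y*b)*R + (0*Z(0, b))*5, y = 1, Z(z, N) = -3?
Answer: -3872/9 ≈ -430.22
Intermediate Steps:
q(b, R) = R*b (q(b, R) = (1*b)*R + (0*(-3))*5 = b*R + 0*5 = R*b + 0 = R*b)
q(-11, -11)*(-64/18) = (-11*(-11))*(-64/18) = 121*(-64*1/18) = 121*(-32/9) = -3872/9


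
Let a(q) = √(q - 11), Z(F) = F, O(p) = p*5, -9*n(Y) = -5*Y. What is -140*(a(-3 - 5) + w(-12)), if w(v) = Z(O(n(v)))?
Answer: 14000/3 - 140*I*√19 ≈ 4666.7 - 610.25*I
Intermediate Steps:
n(Y) = 5*Y/9 (n(Y) = -(-5)*Y/9 = 5*Y/9)
O(p) = 5*p
w(v) = 25*v/9 (w(v) = 5*(5*v/9) = 25*v/9)
a(q) = √(-11 + q)
-140*(a(-3 - 5) + w(-12)) = -140*(√(-11 + (-3 - 5)) + (25/9)*(-12)) = -140*(√(-11 - 8) - 100/3) = -140*(√(-19) - 100/3) = -140*(I*√19 - 100/3) = -140*(-100/3 + I*√19) = 14000/3 - 140*I*√19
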